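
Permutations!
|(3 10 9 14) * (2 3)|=5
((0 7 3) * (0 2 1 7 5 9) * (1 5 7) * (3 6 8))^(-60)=((0 7 6 8 3 2 5 9))^(-60)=(0 3)(2 7)(5 6)(8 9)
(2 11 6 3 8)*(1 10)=(1 10)(2 11 6 3 8)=[0, 10, 11, 8, 4, 5, 3, 7, 2, 9, 1, 6]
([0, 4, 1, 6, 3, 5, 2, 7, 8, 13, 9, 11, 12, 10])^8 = [0, 6, 3, 1, 2, 5, 4, 7, 8, 10, 13, 11, 12, 9]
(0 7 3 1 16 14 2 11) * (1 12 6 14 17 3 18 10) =(0 7 18 10 1 16 17 3 12 6 14 2 11) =[7, 16, 11, 12, 4, 5, 14, 18, 8, 9, 1, 0, 6, 13, 2, 15, 17, 3, 10]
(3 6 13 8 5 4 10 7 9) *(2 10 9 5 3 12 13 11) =[0, 1, 10, 6, 9, 4, 11, 5, 3, 12, 7, 2, 13, 8] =(2 10 7 5 4 9 12 13 8 3 6 11)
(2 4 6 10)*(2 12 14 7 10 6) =(2 4)(7 10 12 14) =[0, 1, 4, 3, 2, 5, 6, 10, 8, 9, 12, 11, 14, 13, 7]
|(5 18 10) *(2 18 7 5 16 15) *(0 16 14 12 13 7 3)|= 12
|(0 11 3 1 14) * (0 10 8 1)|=12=|(0 11 3)(1 14 10 8)|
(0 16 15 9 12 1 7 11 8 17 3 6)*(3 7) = (0 16 15 9 12 1 3 6)(7 11 8 17) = [16, 3, 2, 6, 4, 5, 0, 11, 17, 12, 10, 8, 1, 13, 14, 9, 15, 7]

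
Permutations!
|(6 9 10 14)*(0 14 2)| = |(0 14 6 9 10 2)| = 6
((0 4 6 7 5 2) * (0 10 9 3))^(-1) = ((0 4 6 7 5 2 10 9 3))^(-1) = (0 3 9 10 2 5 7 6 4)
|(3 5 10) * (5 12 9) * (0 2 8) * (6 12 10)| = |(0 2 8)(3 10)(5 6 12 9)| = 12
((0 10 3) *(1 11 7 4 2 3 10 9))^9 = (0 9 1 11 7 4 2 3)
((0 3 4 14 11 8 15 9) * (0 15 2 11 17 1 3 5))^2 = ((0 5)(1 3 4 14 17)(2 11 8)(9 15))^2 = (1 4 17 3 14)(2 8 11)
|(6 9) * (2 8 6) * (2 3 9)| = |(2 8 6)(3 9)| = 6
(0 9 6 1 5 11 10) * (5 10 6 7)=(0 9 7 5 11 6 1 10)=[9, 10, 2, 3, 4, 11, 1, 5, 8, 7, 0, 6]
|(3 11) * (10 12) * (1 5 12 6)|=|(1 5 12 10 6)(3 11)|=10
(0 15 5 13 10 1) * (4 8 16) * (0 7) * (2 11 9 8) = (0 15 5 13 10 1 7)(2 11 9 8 16 4) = [15, 7, 11, 3, 2, 13, 6, 0, 16, 8, 1, 9, 12, 10, 14, 5, 4]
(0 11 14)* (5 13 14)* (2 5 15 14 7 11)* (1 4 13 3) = (0 2 5 3 1 4 13 7 11 15 14) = [2, 4, 5, 1, 13, 3, 6, 11, 8, 9, 10, 15, 12, 7, 0, 14]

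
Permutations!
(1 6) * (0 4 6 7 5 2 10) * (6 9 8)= (0 4 9 8 6 1 7 5 2 10)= [4, 7, 10, 3, 9, 2, 1, 5, 6, 8, 0]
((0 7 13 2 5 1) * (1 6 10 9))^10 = (0 7 13 2 5 6 10 9 1)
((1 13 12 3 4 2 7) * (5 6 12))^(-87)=((1 13 5 6 12 3 4 2 7))^(-87)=(1 6 4)(2 13 12)(3 7 5)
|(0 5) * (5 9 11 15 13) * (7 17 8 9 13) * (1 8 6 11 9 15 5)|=10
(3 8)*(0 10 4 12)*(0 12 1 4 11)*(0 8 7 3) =(12)(0 10 11 8)(1 4)(3 7) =[10, 4, 2, 7, 1, 5, 6, 3, 0, 9, 11, 8, 12]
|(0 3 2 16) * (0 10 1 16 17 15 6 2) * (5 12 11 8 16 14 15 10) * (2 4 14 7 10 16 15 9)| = |(0 3)(1 7 10)(2 17 16 5 12 11 8 15 6 4 14 9)| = 12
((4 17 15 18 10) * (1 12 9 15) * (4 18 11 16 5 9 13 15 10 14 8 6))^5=(1 16 14)(4 15 10)(5 8 12)(6 13 9)(11 18 17)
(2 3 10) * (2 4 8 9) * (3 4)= (2 4 8 9)(3 10)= [0, 1, 4, 10, 8, 5, 6, 7, 9, 2, 3]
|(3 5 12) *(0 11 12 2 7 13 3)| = 15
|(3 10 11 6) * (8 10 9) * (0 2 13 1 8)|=10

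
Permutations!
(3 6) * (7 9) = [0, 1, 2, 6, 4, 5, 3, 9, 8, 7] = (3 6)(7 9)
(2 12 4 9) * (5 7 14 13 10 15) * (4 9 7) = (2 12 9)(4 7 14 13 10 15 5) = [0, 1, 12, 3, 7, 4, 6, 14, 8, 2, 15, 11, 9, 10, 13, 5]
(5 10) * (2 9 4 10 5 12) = (2 9 4 10 12) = [0, 1, 9, 3, 10, 5, 6, 7, 8, 4, 12, 11, 2]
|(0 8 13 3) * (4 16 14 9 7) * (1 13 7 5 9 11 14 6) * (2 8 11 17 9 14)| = 44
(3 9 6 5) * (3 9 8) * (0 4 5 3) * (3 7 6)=[4, 1, 2, 8, 5, 9, 7, 6, 0, 3]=(0 4 5 9 3 8)(6 7)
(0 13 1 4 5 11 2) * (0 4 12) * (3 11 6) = [13, 12, 4, 11, 5, 6, 3, 7, 8, 9, 10, 2, 0, 1] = (0 13 1 12)(2 4 5 6 3 11)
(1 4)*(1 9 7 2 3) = (1 4 9 7 2 3) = [0, 4, 3, 1, 9, 5, 6, 2, 8, 7]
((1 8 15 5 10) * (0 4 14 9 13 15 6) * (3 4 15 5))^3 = ((0 15 3 4 14 9 13 5 10 1 8 6))^3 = (0 4 13 1)(3 9 10 6)(5 8 15 14)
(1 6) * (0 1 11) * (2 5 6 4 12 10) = (0 1 4 12 10 2 5 6 11) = [1, 4, 5, 3, 12, 6, 11, 7, 8, 9, 2, 0, 10]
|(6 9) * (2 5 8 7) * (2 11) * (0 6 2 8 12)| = 6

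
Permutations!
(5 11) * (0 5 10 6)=(0 5 11 10 6)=[5, 1, 2, 3, 4, 11, 0, 7, 8, 9, 6, 10]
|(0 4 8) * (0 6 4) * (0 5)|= 6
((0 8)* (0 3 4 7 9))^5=(0 9 7 4 3 8)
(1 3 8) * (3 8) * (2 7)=(1 8)(2 7)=[0, 8, 7, 3, 4, 5, 6, 2, 1]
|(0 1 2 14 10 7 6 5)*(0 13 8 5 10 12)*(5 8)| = 30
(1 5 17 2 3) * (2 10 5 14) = (1 14 2 3)(5 17 10) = [0, 14, 3, 1, 4, 17, 6, 7, 8, 9, 5, 11, 12, 13, 2, 15, 16, 10]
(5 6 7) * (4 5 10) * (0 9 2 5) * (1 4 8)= (0 9 2 5 6 7 10 8 1 4)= [9, 4, 5, 3, 0, 6, 7, 10, 1, 2, 8]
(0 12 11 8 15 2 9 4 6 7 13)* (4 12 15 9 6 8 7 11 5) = (0 15 2 6 11 7 13)(4 8 9 12 5) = [15, 1, 6, 3, 8, 4, 11, 13, 9, 12, 10, 7, 5, 0, 14, 2]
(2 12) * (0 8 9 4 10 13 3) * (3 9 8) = (0 3)(2 12)(4 10 13 9) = [3, 1, 12, 0, 10, 5, 6, 7, 8, 4, 13, 11, 2, 9]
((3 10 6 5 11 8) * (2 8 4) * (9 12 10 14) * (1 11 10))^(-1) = (1 12 9 14 3 8 2 4 11)(5 6 10)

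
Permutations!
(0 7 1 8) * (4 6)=(0 7 1 8)(4 6)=[7, 8, 2, 3, 6, 5, 4, 1, 0]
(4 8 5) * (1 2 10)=(1 2 10)(4 8 5)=[0, 2, 10, 3, 8, 4, 6, 7, 5, 9, 1]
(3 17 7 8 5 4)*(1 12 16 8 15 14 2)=(1 12 16 8 5 4 3 17 7 15 14 2)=[0, 12, 1, 17, 3, 4, 6, 15, 5, 9, 10, 11, 16, 13, 2, 14, 8, 7]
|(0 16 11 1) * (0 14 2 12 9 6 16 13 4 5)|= 8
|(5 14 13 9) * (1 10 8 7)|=4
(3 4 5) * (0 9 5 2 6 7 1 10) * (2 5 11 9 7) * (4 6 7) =(0 4 5 3 6 2 7 1 10)(9 11) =[4, 10, 7, 6, 5, 3, 2, 1, 8, 11, 0, 9]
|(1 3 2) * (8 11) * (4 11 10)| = 12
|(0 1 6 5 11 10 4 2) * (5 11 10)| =8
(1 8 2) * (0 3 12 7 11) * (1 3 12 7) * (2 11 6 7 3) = (0 12 1 8 11)(6 7) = [12, 8, 2, 3, 4, 5, 7, 6, 11, 9, 10, 0, 1]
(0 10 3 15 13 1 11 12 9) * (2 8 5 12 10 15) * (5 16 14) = (0 15 13 1 11 10 3 2 8 16 14 5 12 9) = [15, 11, 8, 2, 4, 12, 6, 7, 16, 0, 3, 10, 9, 1, 5, 13, 14]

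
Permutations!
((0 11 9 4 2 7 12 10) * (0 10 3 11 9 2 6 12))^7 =((0 9 4 6 12 3 11 2 7))^7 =(0 2 3 6 9 7 11 12 4)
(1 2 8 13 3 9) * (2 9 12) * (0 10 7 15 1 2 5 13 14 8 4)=(0 10 7 15 1 9 2 4)(3 12 5 13)(8 14)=[10, 9, 4, 12, 0, 13, 6, 15, 14, 2, 7, 11, 5, 3, 8, 1]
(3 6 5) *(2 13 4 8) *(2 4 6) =[0, 1, 13, 2, 8, 3, 5, 7, 4, 9, 10, 11, 12, 6] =(2 13 6 5 3)(4 8)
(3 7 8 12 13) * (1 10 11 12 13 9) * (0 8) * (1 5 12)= (0 8 13 3 7)(1 10 11)(5 12 9)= [8, 10, 2, 7, 4, 12, 6, 0, 13, 5, 11, 1, 9, 3]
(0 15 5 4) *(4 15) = [4, 1, 2, 3, 0, 15, 6, 7, 8, 9, 10, 11, 12, 13, 14, 5] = (0 4)(5 15)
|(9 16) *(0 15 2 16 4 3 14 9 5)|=|(0 15 2 16 5)(3 14 9 4)|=20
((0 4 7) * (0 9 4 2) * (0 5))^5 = (0 5 2)(4 9 7)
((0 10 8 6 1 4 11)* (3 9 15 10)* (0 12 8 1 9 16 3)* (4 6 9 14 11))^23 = (1 8 6 9 14 15 11 10 12)(3 16)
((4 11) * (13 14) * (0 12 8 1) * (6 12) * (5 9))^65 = ((0 6 12 8 1)(4 11)(5 9)(13 14))^65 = (4 11)(5 9)(13 14)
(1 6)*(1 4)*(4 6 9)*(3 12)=(1 9 4)(3 12)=[0, 9, 2, 12, 1, 5, 6, 7, 8, 4, 10, 11, 3]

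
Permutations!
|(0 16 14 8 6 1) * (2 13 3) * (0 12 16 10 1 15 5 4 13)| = |(0 10 1 12 16 14 8 6 15 5 4 13 3 2)| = 14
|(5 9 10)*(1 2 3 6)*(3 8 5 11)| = |(1 2 8 5 9 10 11 3 6)| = 9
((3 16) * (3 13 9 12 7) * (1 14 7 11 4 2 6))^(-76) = (1 11 16)(2 9 7)(3 6 12)(4 13 14)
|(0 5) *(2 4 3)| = |(0 5)(2 4 3)| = 6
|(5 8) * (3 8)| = 3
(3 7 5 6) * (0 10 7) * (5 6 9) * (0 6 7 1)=[10, 0, 2, 6, 4, 9, 3, 7, 8, 5, 1]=(0 10 1)(3 6)(5 9)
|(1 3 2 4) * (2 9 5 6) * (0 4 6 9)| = 4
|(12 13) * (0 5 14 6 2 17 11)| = |(0 5 14 6 2 17 11)(12 13)| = 14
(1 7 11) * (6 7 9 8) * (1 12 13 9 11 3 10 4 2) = (1 11 12 13 9 8 6 7 3 10 4 2) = [0, 11, 1, 10, 2, 5, 7, 3, 6, 8, 4, 12, 13, 9]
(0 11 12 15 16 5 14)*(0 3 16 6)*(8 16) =(0 11 12 15 6)(3 8 16 5 14) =[11, 1, 2, 8, 4, 14, 0, 7, 16, 9, 10, 12, 15, 13, 3, 6, 5]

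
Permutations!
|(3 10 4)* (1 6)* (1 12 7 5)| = 15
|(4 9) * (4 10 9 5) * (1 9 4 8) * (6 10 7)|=8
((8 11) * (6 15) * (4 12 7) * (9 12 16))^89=(4 7 12 9 16)(6 15)(8 11)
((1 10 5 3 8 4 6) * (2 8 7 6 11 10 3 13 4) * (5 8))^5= ((1 3 7 6)(2 5 13 4 11 10 8))^5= (1 3 7 6)(2 10 4 5 8 11 13)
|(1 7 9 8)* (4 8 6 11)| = 7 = |(1 7 9 6 11 4 8)|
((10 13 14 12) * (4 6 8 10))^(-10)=(4 13 6 14 8 12 10)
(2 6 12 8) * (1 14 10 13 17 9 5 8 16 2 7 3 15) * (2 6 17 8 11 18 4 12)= [0, 14, 17, 15, 12, 11, 2, 3, 7, 5, 13, 18, 16, 8, 10, 1, 6, 9, 4]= (1 14 10 13 8 7 3 15)(2 17 9 5 11 18 4 12 16 6)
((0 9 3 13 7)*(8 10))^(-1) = (0 7 13 3 9)(8 10)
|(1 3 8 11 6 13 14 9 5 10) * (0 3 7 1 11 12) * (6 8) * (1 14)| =|(0 3 6 13 1 7 14 9 5 10 11 8 12)| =13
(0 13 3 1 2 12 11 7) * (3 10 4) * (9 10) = [13, 2, 12, 1, 3, 5, 6, 0, 8, 10, 4, 7, 11, 9] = (0 13 9 10 4 3 1 2 12 11 7)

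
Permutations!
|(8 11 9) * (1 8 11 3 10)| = |(1 8 3 10)(9 11)| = 4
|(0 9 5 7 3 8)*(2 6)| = 6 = |(0 9 5 7 3 8)(2 6)|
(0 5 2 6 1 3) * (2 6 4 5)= (0 2 4 5 6 1 3)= [2, 3, 4, 0, 5, 6, 1]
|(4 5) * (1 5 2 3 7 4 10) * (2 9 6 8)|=|(1 5 10)(2 3 7 4 9 6 8)|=21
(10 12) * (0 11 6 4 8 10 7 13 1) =(0 11 6 4 8 10 12 7 13 1) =[11, 0, 2, 3, 8, 5, 4, 13, 10, 9, 12, 6, 7, 1]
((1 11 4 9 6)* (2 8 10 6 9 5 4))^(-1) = (1 6 10 8 2 11)(4 5)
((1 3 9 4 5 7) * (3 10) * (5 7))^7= ((1 10 3 9 4 7))^7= (1 10 3 9 4 7)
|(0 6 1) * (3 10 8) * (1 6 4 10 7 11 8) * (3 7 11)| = |(0 4 10 1)(3 11 8 7)| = 4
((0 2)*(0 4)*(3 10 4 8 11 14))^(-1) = (0 4 10 3 14 11 8 2)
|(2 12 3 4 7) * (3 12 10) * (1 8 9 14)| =20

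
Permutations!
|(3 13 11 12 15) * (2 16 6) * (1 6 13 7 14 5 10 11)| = |(1 6 2 16 13)(3 7 14 5 10 11 12 15)| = 40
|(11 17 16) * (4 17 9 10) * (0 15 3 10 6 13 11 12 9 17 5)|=42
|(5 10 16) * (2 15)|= |(2 15)(5 10 16)|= 6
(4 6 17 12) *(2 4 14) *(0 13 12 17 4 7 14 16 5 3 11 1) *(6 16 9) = [13, 0, 7, 11, 16, 3, 4, 14, 8, 6, 10, 1, 9, 12, 2, 15, 5, 17] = (17)(0 13 12 9 6 4 16 5 3 11 1)(2 7 14)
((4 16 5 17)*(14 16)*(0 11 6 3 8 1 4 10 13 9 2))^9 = (0 5 3 13 4)(1 2 16 6 10)(8 9 14 11 17)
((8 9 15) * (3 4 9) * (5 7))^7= ((3 4 9 15 8)(5 7))^7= (3 9 8 4 15)(5 7)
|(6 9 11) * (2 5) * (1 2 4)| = 12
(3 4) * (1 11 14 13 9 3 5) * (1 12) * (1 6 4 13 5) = (1 11 14 5 12 6 4)(3 13 9) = [0, 11, 2, 13, 1, 12, 4, 7, 8, 3, 10, 14, 6, 9, 5]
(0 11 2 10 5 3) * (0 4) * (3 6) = [11, 1, 10, 4, 0, 6, 3, 7, 8, 9, 5, 2] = (0 11 2 10 5 6 3 4)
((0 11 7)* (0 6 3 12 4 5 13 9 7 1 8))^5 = ((0 11 1 8)(3 12 4 5 13 9 7 6))^5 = (0 11 1 8)(3 9 4 6 13 12 7 5)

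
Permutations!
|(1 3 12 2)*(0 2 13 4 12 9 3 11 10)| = 30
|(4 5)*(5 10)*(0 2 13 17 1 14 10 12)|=10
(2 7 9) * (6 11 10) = (2 7 9)(6 11 10) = [0, 1, 7, 3, 4, 5, 11, 9, 8, 2, 6, 10]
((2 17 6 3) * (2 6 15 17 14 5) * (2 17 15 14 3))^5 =(2 6 3)(5 14 17)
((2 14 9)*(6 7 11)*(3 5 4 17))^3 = (3 17 4 5)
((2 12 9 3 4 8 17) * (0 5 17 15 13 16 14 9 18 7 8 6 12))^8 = ((0 5 17 2)(3 4 6 12 18 7 8 15 13 16 14 9))^8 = (3 13 18)(4 16 7)(6 14 8)(9 15 12)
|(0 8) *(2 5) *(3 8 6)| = |(0 6 3 8)(2 5)| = 4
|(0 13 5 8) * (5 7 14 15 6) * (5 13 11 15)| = |(0 11 15 6 13 7 14 5 8)| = 9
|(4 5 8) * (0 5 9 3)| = |(0 5 8 4 9 3)| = 6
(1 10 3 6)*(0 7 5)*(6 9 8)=(0 7 5)(1 10 3 9 8 6)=[7, 10, 2, 9, 4, 0, 1, 5, 6, 8, 3]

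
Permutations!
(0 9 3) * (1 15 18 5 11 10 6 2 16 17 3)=(0 9 1 15 18 5 11 10 6 2 16 17 3)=[9, 15, 16, 0, 4, 11, 2, 7, 8, 1, 6, 10, 12, 13, 14, 18, 17, 3, 5]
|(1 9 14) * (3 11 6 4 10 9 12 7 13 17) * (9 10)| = 11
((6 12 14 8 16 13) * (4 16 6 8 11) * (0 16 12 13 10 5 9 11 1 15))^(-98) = (0 16 10 5 9 11 4 12 14 1 15)(6 13 8) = ((0 16 10 5 9 11 4 12 14 1 15)(6 13 8))^(-98)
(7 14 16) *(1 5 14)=(1 5 14 16 7)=[0, 5, 2, 3, 4, 14, 6, 1, 8, 9, 10, 11, 12, 13, 16, 15, 7]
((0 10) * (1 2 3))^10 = ((0 10)(1 2 3))^10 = (10)(1 2 3)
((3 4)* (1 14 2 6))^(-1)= (1 6 2 14)(3 4)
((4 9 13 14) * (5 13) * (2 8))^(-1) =(2 8)(4 14 13 5 9)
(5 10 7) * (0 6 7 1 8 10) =(0 6 7 5)(1 8 10) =[6, 8, 2, 3, 4, 0, 7, 5, 10, 9, 1]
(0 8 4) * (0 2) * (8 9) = (0 9 8 4 2) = [9, 1, 0, 3, 2, 5, 6, 7, 4, 8]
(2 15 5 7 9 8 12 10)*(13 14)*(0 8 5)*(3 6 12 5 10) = (0 8 5 7 9 10 2 15)(3 6 12)(13 14) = [8, 1, 15, 6, 4, 7, 12, 9, 5, 10, 2, 11, 3, 14, 13, 0]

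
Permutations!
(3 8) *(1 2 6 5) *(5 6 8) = (1 2 8 3 5) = [0, 2, 8, 5, 4, 1, 6, 7, 3]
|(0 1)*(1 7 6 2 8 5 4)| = |(0 7 6 2 8 5 4 1)| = 8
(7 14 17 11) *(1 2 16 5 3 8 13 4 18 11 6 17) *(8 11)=(1 2 16 5 3 11 7 14)(4 18 8 13)(6 17)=[0, 2, 16, 11, 18, 3, 17, 14, 13, 9, 10, 7, 12, 4, 1, 15, 5, 6, 8]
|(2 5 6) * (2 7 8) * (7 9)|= 6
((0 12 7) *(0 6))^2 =(0 7)(6 12)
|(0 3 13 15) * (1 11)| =4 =|(0 3 13 15)(1 11)|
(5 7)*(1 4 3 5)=(1 4 3 5 7)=[0, 4, 2, 5, 3, 7, 6, 1]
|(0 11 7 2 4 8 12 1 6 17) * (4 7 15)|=18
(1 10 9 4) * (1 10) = [0, 1, 2, 3, 10, 5, 6, 7, 8, 4, 9] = (4 10 9)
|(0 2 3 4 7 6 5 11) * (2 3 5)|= 8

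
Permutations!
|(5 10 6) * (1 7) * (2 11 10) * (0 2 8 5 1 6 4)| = 30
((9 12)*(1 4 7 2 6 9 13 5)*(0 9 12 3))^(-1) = (0 3 9)(1 5 13 12 6 2 7 4)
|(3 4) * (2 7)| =|(2 7)(3 4)| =2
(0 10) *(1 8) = [10, 8, 2, 3, 4, 5, 6, 7, 1, 9, 0] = (0 10)(1 8)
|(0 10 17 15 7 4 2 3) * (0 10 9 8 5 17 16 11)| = |(0 9 8 5 17 15 7 4 2 3 10 16 11)| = 13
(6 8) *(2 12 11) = [0, 1, 12, 3, 4, 5, 8, 7, 6, 9, 10, 2, 11] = (2 12 11)(6 8)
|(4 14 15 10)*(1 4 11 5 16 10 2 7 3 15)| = 12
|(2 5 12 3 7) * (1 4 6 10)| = 20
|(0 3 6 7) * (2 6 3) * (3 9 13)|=|(0 2 6 7)(3 9 13)|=12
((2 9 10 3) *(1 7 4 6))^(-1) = (1 6 4 7)(2 3 10 9)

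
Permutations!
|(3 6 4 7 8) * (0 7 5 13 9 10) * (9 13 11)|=|(13)(0 7 8 3 6 4 5 11 9 10)|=10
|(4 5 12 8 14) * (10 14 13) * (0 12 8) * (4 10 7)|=10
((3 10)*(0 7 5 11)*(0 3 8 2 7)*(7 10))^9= (3 7 5 11)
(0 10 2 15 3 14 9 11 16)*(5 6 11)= (0 10 2 15 3 14 9 5 6 11 16)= [10, 1, 15, 14, 4, 6, 11, 7, 8, 5, 2, 16, 12, 13, 9, 3, 0]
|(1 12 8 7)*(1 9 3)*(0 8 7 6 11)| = 20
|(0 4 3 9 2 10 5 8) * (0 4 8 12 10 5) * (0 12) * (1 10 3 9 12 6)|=|(0 8 4 9 2 5)(1 10 6)(3 12)|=6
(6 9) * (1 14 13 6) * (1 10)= (1 14 13 6 9 10)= [0, 14, 2, 3, 4, 5, 9, 7, 8, 10, 1, 11, 12, 6, 13]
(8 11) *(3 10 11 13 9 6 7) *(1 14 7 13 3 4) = (1 14 7 4)(3 10 11 8)(6 13 9) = [0, 14, 2, 10, 1, 5, 13, 4, 3, 6, 11, 8, 12, 9, 7]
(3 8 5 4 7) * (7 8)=(3 7)(4 8 5)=[0, 1, 2, 7, 8, 4, 6, 3, 5]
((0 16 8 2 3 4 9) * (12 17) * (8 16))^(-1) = ((0 8 2 3 4 9)(12 17))^(-1) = (0 9 4 3 2 8)(12 17)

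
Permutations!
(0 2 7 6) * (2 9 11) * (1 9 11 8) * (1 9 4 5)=(0 11 2 7 6)(1 4 5)(8 9)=[11, 4, 7, 3, 5, 1, 0, 6, 9, 8, 10, 2]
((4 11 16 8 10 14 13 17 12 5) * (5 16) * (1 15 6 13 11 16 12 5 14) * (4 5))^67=((1 15 6 13 17 4 16 8 10)(11 14))^67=(1 17 10 13 8 6 16 15 4)(11 14)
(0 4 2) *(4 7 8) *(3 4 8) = [7, 1, 0, 4, 2, 5, 6, 3, 8] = (8)(0 7 3 4 2)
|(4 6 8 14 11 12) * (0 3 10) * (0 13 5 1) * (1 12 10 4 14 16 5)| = 13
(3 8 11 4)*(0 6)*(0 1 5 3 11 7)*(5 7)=(0 6 1 7)(3 8 5)(4 11)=[6, 7, 2, 8, 11, 3, 1, 0, 5, 9, 10, 4]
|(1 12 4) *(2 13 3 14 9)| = 15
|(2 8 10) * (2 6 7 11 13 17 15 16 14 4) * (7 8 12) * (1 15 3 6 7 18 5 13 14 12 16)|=|(1 15)(2 16 12 18 5 13 17 3 6 8 10 7 11 14 4)|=30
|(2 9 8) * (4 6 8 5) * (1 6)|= |(1 6 8 2 9 5 4)|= 7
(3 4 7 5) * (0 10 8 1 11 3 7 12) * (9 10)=(0 9 10 8 1 11 3 4 12)(5 7)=[9, 11, 2, 4, 12, 7, 6, 5, 1, 10, 8, 3, 0]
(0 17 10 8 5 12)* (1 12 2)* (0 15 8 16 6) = (0 17 10 16 6)(1 12 15 8 5 2) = [17, 12, 1, 3, 4, 2, 0, 7, 5, 9, 16, 11, 15, 13, 14, 8, 6, 10]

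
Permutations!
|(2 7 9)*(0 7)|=|(0 7 9 2)|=4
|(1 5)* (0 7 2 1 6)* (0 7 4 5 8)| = 8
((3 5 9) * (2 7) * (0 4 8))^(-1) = ((0 4 8)(2 7)(3 5 9))^(-1) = (0 8 4)(2 7)(3 9 5)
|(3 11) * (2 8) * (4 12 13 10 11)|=|(2 8)(3 4 12 13 10 11)|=6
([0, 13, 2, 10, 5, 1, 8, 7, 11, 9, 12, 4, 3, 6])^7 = (13)(3 10 12)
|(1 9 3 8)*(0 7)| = 4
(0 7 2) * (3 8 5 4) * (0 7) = (2 7)(3 8 5 4) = [0, 1, 7, 8, 3, 4, 6, 2, 5]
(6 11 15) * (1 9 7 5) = [0, 9, 2, 3, 4, 1, 11, 5, 8, 7, 10, 15, 12, 13, 14, 6] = (1 9 7 5)(6 11 15)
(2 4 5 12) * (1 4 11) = [0, 4, 11, 3, 5, 12, 6, 7, 8, 9, 10, 1, 2] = (1 4 5 12 2 11)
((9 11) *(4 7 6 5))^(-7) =(4 7 6 5)(9 11)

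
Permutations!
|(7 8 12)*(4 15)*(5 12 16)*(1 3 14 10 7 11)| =10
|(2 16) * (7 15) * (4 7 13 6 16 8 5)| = |(2 8 5 4 7 15 13 6 16)| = 9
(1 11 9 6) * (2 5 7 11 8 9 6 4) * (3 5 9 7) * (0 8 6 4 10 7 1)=[8, 6, 9, 5, 2, 3, 0, 11, 1, 10, 7, 4]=(0 8 1 6)(2 9 10 7 11 4)(3 5)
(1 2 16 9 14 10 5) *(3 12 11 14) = (1 2 16 9 3 12 11 14 10 5) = [0, 2, 16, 12, 4, 1, 6, 7, 8, 3, 5, 14, 11, 13, 10, 15, 9]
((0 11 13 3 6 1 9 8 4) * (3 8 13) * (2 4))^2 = ((0 11 3 6 1 9 13 8 2 4))^2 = (0 3 1 13 2)(4 11 6 9 8)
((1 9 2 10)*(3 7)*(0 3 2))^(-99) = (0 9 1 10 2 7 3)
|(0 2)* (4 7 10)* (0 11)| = |(0 2 11)(4 7 10)| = 3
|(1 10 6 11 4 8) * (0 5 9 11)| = 9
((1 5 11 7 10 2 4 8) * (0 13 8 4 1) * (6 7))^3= (13)(1 6 2 11 10 5 7)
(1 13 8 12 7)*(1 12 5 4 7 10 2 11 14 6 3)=(1 13 8 5 4 7 12 10 2 11 14 6 3)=[0, 13, 11, 1, 7, 4, 3, 12, 5, 9, 2, 14, 10, 8, 6]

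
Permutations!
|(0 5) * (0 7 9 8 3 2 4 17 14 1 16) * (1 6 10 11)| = |(0 5 7 9 8 3 2 4 17 14 6 10 11 1 16)| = 15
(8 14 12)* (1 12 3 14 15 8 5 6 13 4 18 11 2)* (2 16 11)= [0, 12, 1, 14, 18, 6, 13, 7, 15, 9, 10, 16, 5, 4, 3, 8, 11, 17, 2]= (1 12 5 6 13 4 18 2)(3 14)(8 15)(11 16)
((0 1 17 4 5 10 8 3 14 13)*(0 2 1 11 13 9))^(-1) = ((0 11 13 2 1 17 4 5 10 8 3 14 9))^(-1) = (0 9 14 3 8 10 5 4 17 1 2 13 11)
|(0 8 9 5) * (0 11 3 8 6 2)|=|(0 6 2)(3 8 9 5 11)|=15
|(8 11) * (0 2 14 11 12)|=|(0 2 14 11 8 12)|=6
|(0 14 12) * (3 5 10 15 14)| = 7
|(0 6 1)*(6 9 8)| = |(0 9 8 6 1)| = 5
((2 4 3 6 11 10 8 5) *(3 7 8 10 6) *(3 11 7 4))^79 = ((2 3 11 6 7 8 5))^79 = (2 11 7 5 3 6 8)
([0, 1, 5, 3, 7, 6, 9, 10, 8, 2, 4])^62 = (2 6)(4 10 7)(5 9)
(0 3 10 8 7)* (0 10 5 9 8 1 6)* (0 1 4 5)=(0 3)(1 6)(4 5 9 8 7 10)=[3, 6, 2, 0, 5, 9, 1, 10, 7, 8, 4]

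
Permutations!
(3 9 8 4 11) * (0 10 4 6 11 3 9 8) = (0 10 4 3 8 6 11 9) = [10, 1, 2, 8, 3, 5, 11, 7, 6, 0, 4, 9]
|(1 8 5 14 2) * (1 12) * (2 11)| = |(1 8 5 14 11 2 12)| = 7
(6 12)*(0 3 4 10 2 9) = [3, 1, 9, 4, 10, 5, 12, 7, 8, 0, 2, 11, 6] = (0 3 4 10 2 9)(6 12)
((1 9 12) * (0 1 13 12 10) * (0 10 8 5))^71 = ((0 1 9 8 5)(12 13))^71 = (0 1 9 8 5)(12 13)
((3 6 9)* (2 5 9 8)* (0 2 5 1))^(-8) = (0 2 1)(3 8 9 6 5)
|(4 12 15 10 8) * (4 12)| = |(8 12 15 10)| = 4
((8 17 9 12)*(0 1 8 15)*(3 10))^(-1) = (0 15 12 9 17 8 1)(3 10)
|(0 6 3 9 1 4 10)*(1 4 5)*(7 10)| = 14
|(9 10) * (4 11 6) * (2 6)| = 4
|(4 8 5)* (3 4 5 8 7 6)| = 4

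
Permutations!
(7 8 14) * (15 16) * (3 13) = (3 13)(7 8 14)(15 16) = [0, 1, 2, 13, 4, 5, 6, 8, 14, 9, 10, 11, 12, 3, 7, 16, 15]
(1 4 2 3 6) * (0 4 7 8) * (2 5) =(0 4 5 2 3 6 1 7 8) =[4, 7, 3, 6, 5, 2, 1, 8, 0]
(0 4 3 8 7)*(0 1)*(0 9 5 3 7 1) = (0 4 7)(1 9 5 3 8) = [4, 9, 2, 8, 7, 3, 6, 0, 1, 5]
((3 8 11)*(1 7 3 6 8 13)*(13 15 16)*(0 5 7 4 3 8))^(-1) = ((0 5 7 8 11 6)(1 4 3 15 16 13))^(-1) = (0 6 11 8 7 5)(1 13 16 15 3 4)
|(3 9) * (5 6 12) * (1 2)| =6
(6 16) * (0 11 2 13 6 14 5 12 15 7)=(0 11 2 13 6 16 14 5 12 15 7)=[11, 1, 13, 3, 4, 12, 16, 0, 8, 9, 10, 2, 15, 6, 5, 7, 14]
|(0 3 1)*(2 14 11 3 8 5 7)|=|(0 8 5 7 2 14 11 3 1)|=9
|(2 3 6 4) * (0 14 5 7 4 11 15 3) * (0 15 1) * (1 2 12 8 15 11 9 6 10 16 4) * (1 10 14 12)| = 12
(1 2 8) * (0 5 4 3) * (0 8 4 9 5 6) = (0 6)(1 2 4 3 8)(5 9) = [6, 2, 4, 8, 3, 9, 0, 7, 1, 5]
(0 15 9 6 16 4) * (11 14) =[15, 1, 2, 3, 0, 5, 16, 7, 8, 6, 10, 14, 12, 13, 11, 9, 4] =(0 15 9 6 16 4)(11 14)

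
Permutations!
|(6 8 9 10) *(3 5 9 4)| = 7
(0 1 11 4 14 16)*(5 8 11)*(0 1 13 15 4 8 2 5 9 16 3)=(0 13 15 4 14 3)(1 9 16)(2 5)(8 11)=[13, 9, 5, 0, 14, 2, 6, 7, 11, 16, 10, 8, 12, 15, 3, 4, 1]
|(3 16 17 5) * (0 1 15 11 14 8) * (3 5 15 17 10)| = |(0 1 17 15 11 14 8)(3 16 10)| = 21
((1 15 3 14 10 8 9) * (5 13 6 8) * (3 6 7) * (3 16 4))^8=(16)(1 8 15 9 6)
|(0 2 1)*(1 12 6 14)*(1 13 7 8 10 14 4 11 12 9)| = |(0 2 9 1)(4 11 12 6)(7 8 10 14 13)| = 20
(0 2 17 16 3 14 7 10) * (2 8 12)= (0 8 12 2 17 16 3 14 7 10)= [8, 1, 17, 14, 4, 5, 6, 10, 12, 9, 0, 11, 2, 13, 7, 15, 3, 16]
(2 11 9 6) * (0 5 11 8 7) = [5, 1, 8, 3, 4, 11, 2, 0, 7, 6, 10, 9] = (0 5 11 9 6 2 8 7)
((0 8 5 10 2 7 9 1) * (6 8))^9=(10)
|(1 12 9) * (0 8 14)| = |(0 8 14)(1 12 9)| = 3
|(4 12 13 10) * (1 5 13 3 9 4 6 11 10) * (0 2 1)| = 60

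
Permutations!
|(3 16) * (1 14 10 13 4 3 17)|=|(1 14 10 13 4 3 16 17)|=8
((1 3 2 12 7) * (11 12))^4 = (1 12 2)(3 7 11)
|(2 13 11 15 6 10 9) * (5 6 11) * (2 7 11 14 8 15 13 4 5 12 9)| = |(2 4 5 6 10)(7 11 13 12 9)(8 15 14)| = 15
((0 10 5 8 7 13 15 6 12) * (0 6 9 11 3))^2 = ((0 10 5 8 7 13 15 9 11 3)(6 12))^2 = (0 5 7 15 11)(3 10 8 13 9)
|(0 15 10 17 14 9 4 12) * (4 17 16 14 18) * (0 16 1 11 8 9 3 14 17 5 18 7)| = 14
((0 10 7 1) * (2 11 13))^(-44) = ((0 10 7 1)(2 11 13))^(-44) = (2 11 13)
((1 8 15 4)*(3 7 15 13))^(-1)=(1 4 15 7 3 13 8)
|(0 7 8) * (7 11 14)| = 5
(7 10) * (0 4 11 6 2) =(0 4 11 6 2)(7 10) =[4, 1, 0, 3, 11, 5, 2, 10, 8, 9, 7, 6]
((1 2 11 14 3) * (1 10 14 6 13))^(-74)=((1 2 11 6 13)(3 10 14))^(-74)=(1 2 11 6 13)(3 10 14)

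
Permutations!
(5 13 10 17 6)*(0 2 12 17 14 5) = (0 2 12 17 6)(5 13 10 14) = [2, 1, 12, 3, 4, 13, 0, 7, 8, 9, 14, 11, 17, 10, 5, 15, 16, 6]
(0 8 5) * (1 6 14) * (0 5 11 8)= [0, 6, 2, 3, 4, 5, 14, 7, 11, 9, 10, 8, 12, 13, 1]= (1 6 14)(8 11)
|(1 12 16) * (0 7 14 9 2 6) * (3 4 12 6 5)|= |(0 7 14 9 2 5 3 4 12 16 1 6)|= 12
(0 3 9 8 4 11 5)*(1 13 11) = (0 3 9 8 4 1 13 11 5) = [3, 13, 2, 9, 1, 0, 6, 7, 4, 8, 10, 5, 12, 11]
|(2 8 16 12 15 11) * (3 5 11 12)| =|(2 8 16 3 5 11)(12 15)| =6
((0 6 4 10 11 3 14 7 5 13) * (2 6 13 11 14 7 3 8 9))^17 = ((0 13)(2 6 4 10 14 3 7 5 11 8 9))^17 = (0 13)(2 7 6 5 4 11 10 8 14 9 3)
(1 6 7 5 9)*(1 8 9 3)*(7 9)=(1 6 9 8 7 5 3)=[0, 6, 2, 1, 4, 3, 9, 5, 7, 8]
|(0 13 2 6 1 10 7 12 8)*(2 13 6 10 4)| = 9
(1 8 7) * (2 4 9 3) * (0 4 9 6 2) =(0 4 6 2 9 3)(1 8 7) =[4, 8, 9, 0, 6, 5, 2, 1, 7, 3]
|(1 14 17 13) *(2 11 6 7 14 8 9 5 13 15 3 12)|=45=|(1 8 9 5 13)(2 11 6 7 14 17 15 3 12)|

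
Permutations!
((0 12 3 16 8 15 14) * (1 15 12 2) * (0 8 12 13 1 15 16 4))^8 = ((0 2 15 14 8 13 1 16 12 3 4))^8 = (0 12 13 15 4 16 8 2 3 1 14)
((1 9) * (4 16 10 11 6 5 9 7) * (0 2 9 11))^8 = (16)(5 6 11)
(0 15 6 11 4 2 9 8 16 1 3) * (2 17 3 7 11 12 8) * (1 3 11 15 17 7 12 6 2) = [17, 12, 9, 0, 7, 5, 6, 15, 16, 1, 10, 4, 8, 13, 14, 2, 3, 11] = (0 17 11 4 7 15 2 9 1 12 8 16 3)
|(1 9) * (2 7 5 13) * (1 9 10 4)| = 12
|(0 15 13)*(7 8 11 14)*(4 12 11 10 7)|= |(0 15 13)(4 12 11 14)(7 8 10)|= 12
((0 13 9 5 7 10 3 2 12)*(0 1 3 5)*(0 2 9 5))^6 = (0 13 5 7 10)(1 3 9 2 12)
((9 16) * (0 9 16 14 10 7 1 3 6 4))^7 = (16)(0 6 1 10 9 4 3 7 14) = ((16)(0 9 14 10 7 1 3 6 4))^7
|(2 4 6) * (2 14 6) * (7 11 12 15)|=|(2 4)(6 14)(7 11 12 15)|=4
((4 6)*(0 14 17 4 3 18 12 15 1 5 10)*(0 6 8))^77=(0 17 8 14 4)(1 18 10 15 3 5 12 6)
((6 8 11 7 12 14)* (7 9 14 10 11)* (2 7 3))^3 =((2 7 12 10 11 9 14 6 8 3))^3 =(2 10 14 3 12 9 8 7 11 6)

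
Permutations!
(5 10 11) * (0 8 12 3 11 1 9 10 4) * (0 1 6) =(0 8 12 3 11 5 4 1 9 10 6) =[8, 9, 2, 11, 1, 4, 0, 7, 12, 10, 6, 5, 3]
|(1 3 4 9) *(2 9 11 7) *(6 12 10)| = |(1 3 4 11 7 2 9)(6 12 10)| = 21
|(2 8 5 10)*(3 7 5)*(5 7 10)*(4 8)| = 5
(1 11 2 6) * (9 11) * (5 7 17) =(1 9 11 2 6)(5 7 17) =[0, 9, 6, 3, 4, 7, 1, 17, 8, 11, 10, 2, 12, 13, 14, 15, 16, 5]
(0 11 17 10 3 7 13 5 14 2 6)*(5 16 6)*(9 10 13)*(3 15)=(0 11 17 13 16 6)(2 5 14)(3 7 9 10 15)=[11, 1, 5, 7, 4, 14, 0, 9, 8, 10, 15, 17, 12, 16, 2, 3, 6, 13]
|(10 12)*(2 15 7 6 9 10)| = 7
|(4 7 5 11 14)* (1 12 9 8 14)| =9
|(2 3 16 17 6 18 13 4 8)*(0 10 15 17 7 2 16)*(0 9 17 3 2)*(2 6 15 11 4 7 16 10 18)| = 4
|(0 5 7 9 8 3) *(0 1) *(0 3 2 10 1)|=9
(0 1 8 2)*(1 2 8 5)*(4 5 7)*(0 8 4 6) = (0 2 8 4 5 1 7 6) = [2, 7, 8, 3, 5, 1, 0, 6, 4]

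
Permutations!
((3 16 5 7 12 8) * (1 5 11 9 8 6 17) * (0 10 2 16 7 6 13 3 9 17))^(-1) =(0 6 5 1 17 11 16 2 10)(3 13 12 7)(8 9)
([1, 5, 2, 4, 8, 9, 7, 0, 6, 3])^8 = (0 7 6 8 4 3 9 5 1)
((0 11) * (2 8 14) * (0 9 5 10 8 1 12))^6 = (0 14 9 1 10)(2 5 12 8 11)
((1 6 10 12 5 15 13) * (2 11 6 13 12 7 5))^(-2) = (2 15 7 6)(5 10 11 12)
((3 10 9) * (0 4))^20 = ((0 4)(3 10 9))^20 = (3 9 10)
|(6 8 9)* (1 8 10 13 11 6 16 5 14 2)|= 28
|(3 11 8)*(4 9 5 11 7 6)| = |(3 7 6 4 9 5 11 8)| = 8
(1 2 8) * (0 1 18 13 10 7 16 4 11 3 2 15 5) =(0 1 15 5)(2 8 18 13 10 7 16 4 11 3) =[1, 15, 8, 2, 11, 0, 6, 16, 18, 9, 7, 3, 12, 10, 14, 5, 4, 17, 13]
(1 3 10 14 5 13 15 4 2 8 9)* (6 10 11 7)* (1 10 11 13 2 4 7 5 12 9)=(1 3 13 15 7 6 11 5 2 8)(9 10 14 12)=[0, 3, 8, 13, 4, 2, 11, 6, 1, 10, 14, 5, 9, 15, 12, 7]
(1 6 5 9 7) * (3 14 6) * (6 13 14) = [0, 3, 2, 6, 4, 9, 5, 1, 8, 7, 10, 11, 12, 14, 13] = (1 3 6 5 9 7)(13 14)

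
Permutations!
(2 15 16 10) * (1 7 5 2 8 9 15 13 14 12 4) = (1 7 5 2 13 14 12 4)(8 9 15 16 10) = [0, 7, 13, 3, 1, 2, 6, 5, 9, 15, 8, 11, 4, 14, 12, 16, 10]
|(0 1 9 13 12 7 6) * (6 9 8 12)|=|(0 1 8 12 7 9 13 6)|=8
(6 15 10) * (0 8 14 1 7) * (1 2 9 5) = (0 8 14 2 9 5 1 7)(6 15 10) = [8, 7, 9, 3, 4, 1, 15, 0, 14, 5, 6, 11, 12, 13, 2, 10]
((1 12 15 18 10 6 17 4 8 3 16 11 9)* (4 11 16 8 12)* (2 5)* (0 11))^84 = (0 18 1 17 15 9 6 12 11 10 4)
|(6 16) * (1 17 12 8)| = |(1 17 12 8)(6 16)| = 4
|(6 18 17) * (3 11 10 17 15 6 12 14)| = 6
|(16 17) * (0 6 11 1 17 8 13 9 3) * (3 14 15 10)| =|(0 6 11 1 17 16 8 13 9 14 15 10 3)| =13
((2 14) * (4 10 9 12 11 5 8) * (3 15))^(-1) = (2 14)(3 15)(4 8 5 11 12 9 10) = ((2 14)(3 15)(4 10 9 12 11 5 8))^(-1)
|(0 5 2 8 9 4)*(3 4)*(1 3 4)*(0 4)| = 10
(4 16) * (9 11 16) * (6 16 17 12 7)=(4 9 11 17 12 7 6 16)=[0, 1, 2, 3, 9, 5, 16, 6, 8, 11, 10, 17, 7, 13, 14, 15, 4, 12]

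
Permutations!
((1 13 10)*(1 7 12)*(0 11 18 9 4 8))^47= ((0 11 18 9 4 8)(1 13 10 7 12))^47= (0 8 4 9 18 11)(1 10 12 13 7)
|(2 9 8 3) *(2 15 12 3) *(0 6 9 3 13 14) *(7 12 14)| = 24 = |(0 6 9 8 2 3 15 14)(7 12 13)|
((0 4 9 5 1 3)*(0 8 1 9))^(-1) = (0 4)(1 8 3)(5 9)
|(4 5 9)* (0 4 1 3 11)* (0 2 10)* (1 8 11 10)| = |(0 4 5 9 8 11 2 1 3 10)| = 10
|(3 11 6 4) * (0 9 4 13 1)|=|(0 9 4 3 11 6 13 1)|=8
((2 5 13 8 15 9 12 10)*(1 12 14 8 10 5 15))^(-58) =((1 12 5 13 10 2 15 9 14 8))^(-58) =(1 5 10 15 14)(2 9 8 12 13)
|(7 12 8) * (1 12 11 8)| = |(1 12)(7 11 8)| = 6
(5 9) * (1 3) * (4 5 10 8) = (1 3)(4 5 9 10 8) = [0, 3, 2, 1, 5, 9, 6, 7, 4, 10, 8]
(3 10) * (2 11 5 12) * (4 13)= (2 11 5 12)(3 10)(4 13)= [0, 1, 11, 10, 13, 12, 6, 7, 8, 9, 3, 5, 2, 4]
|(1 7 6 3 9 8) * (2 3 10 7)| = |(1 2 3 9 8)(6 10 7)| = 15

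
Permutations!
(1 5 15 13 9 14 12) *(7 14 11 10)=[0, 5, 2, 3, 4, 15, 6, 14, 8, 11, 7, 10, 1, 9, 12, 13]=(1 5 15 13 9 11 10 7 14 12)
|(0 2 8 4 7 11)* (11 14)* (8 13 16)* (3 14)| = |(0 2 13 16 8 4 7 3 14 11)| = 10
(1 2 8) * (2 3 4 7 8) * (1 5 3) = [0, 1, 2, 4, 7, 3, 6, 8, 5] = (3 4 7 8 5)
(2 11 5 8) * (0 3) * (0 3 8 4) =(0 8 2 11 5 4) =[8, 1, 11, 3, 0, 4, 6, 7, 2, 9, 10, 5]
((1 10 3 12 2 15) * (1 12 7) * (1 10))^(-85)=(2 12 15)(3 10 7)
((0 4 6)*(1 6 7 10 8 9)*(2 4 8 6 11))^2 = ((0 8 9 1 11 2 4 7 10 6))^2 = (0 9 11 4 10)(1 2 7 6 8)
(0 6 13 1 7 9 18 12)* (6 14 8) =[14, 7, 2, 3, 4, 5, 13, 9, 6, 18, 10, 11, 0, 1, 8, 15, 16, 17, 12] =(0 14 8 6 13 1 7 9 18 12)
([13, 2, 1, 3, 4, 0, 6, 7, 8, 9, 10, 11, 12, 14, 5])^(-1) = [5, 2, 1, 3, 4, 14, 6, 7, 8, 9, 10, 11, 12, 0, 13]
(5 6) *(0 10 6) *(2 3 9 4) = (0 10 6 5)(2 3 9 4) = [10, 1, 3, 9, 2, 0, 5, 7, 8, 4, 6]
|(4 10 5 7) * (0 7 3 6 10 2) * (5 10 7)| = 7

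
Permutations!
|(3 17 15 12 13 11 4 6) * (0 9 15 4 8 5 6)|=|(0 9 15 12 13 11 8 5 6 3 17 4)|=12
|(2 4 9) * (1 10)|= 6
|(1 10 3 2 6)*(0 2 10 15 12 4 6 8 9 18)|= 10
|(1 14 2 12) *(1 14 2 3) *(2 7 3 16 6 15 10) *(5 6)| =|(1 7 3)(2 12 14 16 5 6 15 10)| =24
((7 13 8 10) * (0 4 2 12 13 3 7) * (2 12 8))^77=(13)(3 7)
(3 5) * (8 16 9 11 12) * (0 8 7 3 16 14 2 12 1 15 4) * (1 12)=(0 8 14 2 1 15 4)(3 5 16 9 11 12 7)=[8, 15, 1, 5, 0, 16, 6, 3, 14, 11, 10, 12, 7, 13, 2, 4, 9]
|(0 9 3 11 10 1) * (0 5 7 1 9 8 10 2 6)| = 24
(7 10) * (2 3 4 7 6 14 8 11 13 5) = [0, 1, 3, 4, 7, 2, 14, 10, 11, 9, 6, 13, 12, 5, 8] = (2 3 4 7 10 6 14 8 11 13 5)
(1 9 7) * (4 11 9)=[0, 4, 2, 3, 11, 5, 6, 1, 8, 7, 10, 9]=(1 4 11 9 7)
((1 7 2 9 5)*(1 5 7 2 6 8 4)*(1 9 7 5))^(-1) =(1 5 9 4 8 6 7 2)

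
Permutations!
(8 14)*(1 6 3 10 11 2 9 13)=(1 6 3 10 11 2 9 13)(8 14)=[0, 6, 9, 10, 4, 5, 3, 7, 14, 13, 11, 2, 12, 1, 8]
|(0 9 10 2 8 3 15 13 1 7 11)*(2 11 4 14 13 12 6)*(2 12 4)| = 36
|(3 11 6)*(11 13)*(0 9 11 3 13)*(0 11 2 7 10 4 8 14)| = 8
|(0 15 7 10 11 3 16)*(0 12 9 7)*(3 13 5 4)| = 10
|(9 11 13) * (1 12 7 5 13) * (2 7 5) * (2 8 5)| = |(1 12 2 7 8 5 13 9 11)| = 9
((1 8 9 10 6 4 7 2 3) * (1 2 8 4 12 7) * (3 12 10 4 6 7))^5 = (1 9 7 6 4 8 10)(2 3 12)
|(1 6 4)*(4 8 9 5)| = |(1 6 8 9 5 4)| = 6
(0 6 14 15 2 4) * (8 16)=(0 6 14 15 2 4)(8 16)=[6, 1, 4, 3, 0, 5, 14, 7, 16, 9, 10, 11, 12, 13, 15, 2, 8]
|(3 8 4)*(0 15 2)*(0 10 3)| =7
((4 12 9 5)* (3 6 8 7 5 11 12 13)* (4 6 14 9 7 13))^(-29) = (3 14 9 11 12 7 5 6 8 13)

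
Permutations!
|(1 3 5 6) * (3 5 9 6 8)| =6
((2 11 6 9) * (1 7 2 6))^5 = (1 7 2 11)(6 9) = ((1 7 2 11)(6 9))^5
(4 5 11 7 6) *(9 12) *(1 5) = (1 5 11 7 6 4)(9 12) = [0, 5, 2, 3, 1, 11, 4, 6, 8, 12, 10, 7, 9]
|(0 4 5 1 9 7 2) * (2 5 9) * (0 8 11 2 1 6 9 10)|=|(0 4 10)(2 8 11)(5 6 9 7)|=12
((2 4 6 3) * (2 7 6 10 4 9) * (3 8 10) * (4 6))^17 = ((2 9)(3 7 4)(6 8 10))^17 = (2 9)(3 4 7)(6 10 8)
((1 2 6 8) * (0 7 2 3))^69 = ((0 7 2 6 8 1 3))^69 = (0 3 1 8 6 2 7)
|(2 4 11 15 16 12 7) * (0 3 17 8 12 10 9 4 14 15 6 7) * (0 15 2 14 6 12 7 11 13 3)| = |(2 6 11 12 15 16 10 9 4 13 3 17 8 7 14)| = 15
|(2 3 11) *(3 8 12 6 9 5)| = 8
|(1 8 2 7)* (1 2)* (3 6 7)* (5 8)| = 12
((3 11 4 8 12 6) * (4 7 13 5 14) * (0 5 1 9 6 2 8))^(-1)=(0 4 14 5)(1 13 7 11 3 6 9)(2 12 8)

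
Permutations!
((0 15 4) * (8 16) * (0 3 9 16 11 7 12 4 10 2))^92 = (3 11)(4 8)(7 9)(12 16)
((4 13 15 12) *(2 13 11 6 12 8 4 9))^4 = ((2 13 15 8 4 11 6 12 9))^4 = (2 4 9 8 12 15 6 13 11)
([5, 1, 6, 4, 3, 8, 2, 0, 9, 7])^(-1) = (0 7 9 8 5)(2 6)(3 4)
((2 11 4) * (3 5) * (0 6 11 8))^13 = ((0 6 11 4 2 8)(3 5))^13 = (0 6 11 4 2 8)(3 5)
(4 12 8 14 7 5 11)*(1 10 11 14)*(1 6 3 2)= (1 10 11 4 12 8 6 3 2)(5 14 7)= [0, 10, 1, 2, 12, 14, 3, 5, 6, 9, 11, 4, 8, 13, 7]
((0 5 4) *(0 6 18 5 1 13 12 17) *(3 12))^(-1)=((0 1 13 3 12 17)(4 6 18 5))^(-1)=(0 17 12 3 13 1)(4 5 18 6)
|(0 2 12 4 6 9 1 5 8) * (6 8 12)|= 9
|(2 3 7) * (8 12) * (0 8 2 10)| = |(0 8 12 2 3 7 10)| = 7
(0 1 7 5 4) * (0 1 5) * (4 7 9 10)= (0 5 7)(1 9 10 4)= [5, 9, 2, 3, 1, 7, 6, 0, 8, 10, 4]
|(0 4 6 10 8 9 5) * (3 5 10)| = |(0 4 6 3 5)(8 9 10)| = 15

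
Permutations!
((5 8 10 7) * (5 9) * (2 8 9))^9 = (2 8 10 7)(5 9)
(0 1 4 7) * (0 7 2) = [1, 4, 0, 3, 2, 5, 6, 7] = (7)(0 1 4 2)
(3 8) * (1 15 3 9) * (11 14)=[0, 15, 2, 8, 4, 5, 6, 7, 9, 1, 10, 14, 12, 13, 11, 3]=(1 15 3 8 9)(11 14)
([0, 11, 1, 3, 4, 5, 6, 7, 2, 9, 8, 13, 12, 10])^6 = [0, 1, 2, 3, 4, 5, 6, 7, 8, 9, 10, 11, 12, 13]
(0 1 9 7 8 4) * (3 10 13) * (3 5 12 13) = (0 1 9 7 8 4)(3 10)(5 12 13) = [1, 9, 2, 10, 0, 12, 6, 8, 4, 7, 3, 11, 13, 5]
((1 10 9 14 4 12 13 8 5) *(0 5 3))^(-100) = (0 3 8 13 12 4 14 9 10 1 5)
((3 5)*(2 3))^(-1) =(2 5 3)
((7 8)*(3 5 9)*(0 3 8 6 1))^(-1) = ((0 3 5 9 8 7 6 1))^(-1) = (0 1 6 7 8 9 5 3)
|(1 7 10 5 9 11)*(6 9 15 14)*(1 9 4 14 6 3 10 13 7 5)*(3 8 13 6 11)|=42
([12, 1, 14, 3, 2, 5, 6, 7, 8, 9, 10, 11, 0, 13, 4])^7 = [12, 1, 14, 3, 2, 5, 6, 7, 8, 9, 10, 11, 0, 13, 4]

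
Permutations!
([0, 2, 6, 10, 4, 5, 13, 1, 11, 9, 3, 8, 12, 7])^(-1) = [0, 7, 1, 10, 4, 5, 2, 13, 11, 9, 3, 8, 12, 6]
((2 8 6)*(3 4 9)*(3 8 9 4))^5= (2 9 8 6)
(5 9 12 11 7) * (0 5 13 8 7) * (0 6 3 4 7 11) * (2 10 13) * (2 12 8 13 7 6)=(13)(0 5 9 8 11 2 10 7 12)(3 4 6)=[5, 1, 10, 4, 6, 9, 3, 12, 11, 8, 7, 2, 0, 13]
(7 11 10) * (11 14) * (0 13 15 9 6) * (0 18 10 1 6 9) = [13, 6, 2, 3, 4, 5, 18, 14, 8, 9, 7, 1, 12, 15, 11, 0, 16, 17, 10] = (0 13 15)(1 6 18 10 7 14 11)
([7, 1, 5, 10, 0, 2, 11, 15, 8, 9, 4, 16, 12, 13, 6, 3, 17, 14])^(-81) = (0 3)(2 5)(4 15)(6 14 17 16 11)(7 10)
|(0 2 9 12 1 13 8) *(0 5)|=|(0 2 9 12 1 13 8 5)|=8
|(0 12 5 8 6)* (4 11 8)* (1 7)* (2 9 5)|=|(0 12 2 9 5 4 11 8 6)(1 7)|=18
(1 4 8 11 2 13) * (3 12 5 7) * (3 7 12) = (1 4 8 11 2 13)(5 12) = [0, 4, 13, 3, 8, 12, 6, 7, 11, 9, 10, 2, 5, 1]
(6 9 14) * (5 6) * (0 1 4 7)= (0 1 4 7)(5 6 9 14)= [1, 4, 2, 3, 7, 6, 9, 0, 8, 14, 10, 11, 12, 13, 5]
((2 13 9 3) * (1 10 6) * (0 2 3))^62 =(0 13)(1 6 10)(2 9) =((0 2 13 9)(1 10 6))^62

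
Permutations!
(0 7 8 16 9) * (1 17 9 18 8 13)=(0 7 13 1 17 9)(8 16 18)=[7, 17, 2, 3, 4, 5, 6, 13, 16, 0, 10, 11, 12, 1, 14, 15, 18, 9, 8]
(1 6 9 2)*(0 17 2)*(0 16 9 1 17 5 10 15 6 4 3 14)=[5, 4, 17, 14, 3, 10, 1, 7, 8, 16, 15, 11, 12, 13, 0, 6, 9, 2]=(0 5 10 15 6 1 4 3 14)(2 17)(9 16)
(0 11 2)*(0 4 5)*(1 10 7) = (0 11 2 4 5)(1 10 7) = [11, 10, 4, 3, 5, 0, 6, 1, 8, 9, 7, 2]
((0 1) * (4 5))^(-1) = (0 1)(4 5)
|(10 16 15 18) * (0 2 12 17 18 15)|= |(0 2 12 17 18 10 16)|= 7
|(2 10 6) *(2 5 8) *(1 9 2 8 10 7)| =12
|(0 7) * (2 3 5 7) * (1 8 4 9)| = |(0 2 3 5 7)(1 8 4 9)| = 20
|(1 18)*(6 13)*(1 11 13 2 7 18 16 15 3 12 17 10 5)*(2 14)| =|(1 16 15 3 12 17 10 5)(2 7 18 11 13 6 14)| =56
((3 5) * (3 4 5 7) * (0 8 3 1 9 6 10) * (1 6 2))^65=(0 10 6 7 3 8)(1 2 9)(4 5)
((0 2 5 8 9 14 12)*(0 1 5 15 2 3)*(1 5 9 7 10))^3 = ((0 3)(1 9 14 12 5 8 7 10)(2 15))^3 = (0 3)(1 12 7 9 5 10 14 8)(2 15)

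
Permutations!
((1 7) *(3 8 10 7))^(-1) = (1 7 10 8 3)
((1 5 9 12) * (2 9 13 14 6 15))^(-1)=((1 5 13 14 6 15 2 9 12))^(-1)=(1 12 9 2 15 6 14 13 5)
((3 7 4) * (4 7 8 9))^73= ((3 8 9 4))^73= (3 8 9 4)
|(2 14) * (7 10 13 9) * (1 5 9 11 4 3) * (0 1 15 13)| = |(0 1 5 9 7 10)(2 14)(3 15 13 11 4)| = 30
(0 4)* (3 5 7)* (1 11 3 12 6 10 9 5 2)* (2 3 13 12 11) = (0 4)(1 2)(5 7 11 13 12 6 10 9) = [4, 2, 1, 3, 0, 7, 10, 11, 8, 5, 9, 13, 6, 12]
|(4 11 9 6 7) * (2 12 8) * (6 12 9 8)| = |(2 9 12 6 7 4 11 8)| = 8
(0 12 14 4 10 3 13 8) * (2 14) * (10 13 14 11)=[12, 1, 11, 14, 13, 5, 6, 7, 0, 9, 3, 10, 2, 8, 4]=(0 12 2 11 10 3 14 4 13 8)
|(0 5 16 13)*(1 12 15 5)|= 7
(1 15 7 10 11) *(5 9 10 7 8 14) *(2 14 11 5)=(1 15 8 11)(2 14)(5 9 10)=[0, 15, 14, 3, 4, 9, 6, 7, 11, 10, 5, 1, 12, 13, 2, 8]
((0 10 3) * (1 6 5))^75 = (10)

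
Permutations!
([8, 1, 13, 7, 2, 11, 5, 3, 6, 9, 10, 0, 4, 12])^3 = [5, 1, 4, 7, 12, 8, 0, 3, 11, 9, 10, 6, 13, 2]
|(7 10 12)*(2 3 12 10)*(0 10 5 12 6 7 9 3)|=|(0 10 5 12 9 3 6 7 2)|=9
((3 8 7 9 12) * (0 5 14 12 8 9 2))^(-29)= (0 7 9 12 5 2 8 3 14)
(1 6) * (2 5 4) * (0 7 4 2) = (0 7 4)(1 6)(2 5) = [7, 6, 5, 3, 0, 2, 1, 4]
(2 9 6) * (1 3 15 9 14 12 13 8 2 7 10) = (1 3 15 9 6 7 10)(2 14 12 13 8) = [0, 3, 14, 15, 4, 5, 7, 10, 2, 6, 1, 11, 13, 8, 12, 9]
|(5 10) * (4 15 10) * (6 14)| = |(4 15 10 5)(6 14)| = 4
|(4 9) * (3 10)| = |(3 10)(4 9)| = 2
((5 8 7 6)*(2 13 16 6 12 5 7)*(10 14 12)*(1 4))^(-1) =((1 4)(2 13 16 6 7 10 14 12 5 8))^(-1) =(1 4)(2 8 5 12 14 10 7 6 16 13)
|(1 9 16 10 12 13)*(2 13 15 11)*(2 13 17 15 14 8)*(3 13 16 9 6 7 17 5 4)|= 16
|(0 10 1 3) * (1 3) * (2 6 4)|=3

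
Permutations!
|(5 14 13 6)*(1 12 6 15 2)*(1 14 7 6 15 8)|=21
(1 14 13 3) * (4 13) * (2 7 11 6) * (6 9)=(1 14 4 13 3)(2 7 11 9 6)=[0, 14, 7, 1, 13, 5, 2, 11, 8, 6, 10, 9, 12, 3, 4]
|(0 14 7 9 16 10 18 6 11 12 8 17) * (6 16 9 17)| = |(0 14 7 17)(6 11 12 8)(10 18 16)| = 12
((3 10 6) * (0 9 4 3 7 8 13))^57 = ((0 9 4 3 10 6 7 8 13))^57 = (0 3 7)(4 6 13)(8 9 10)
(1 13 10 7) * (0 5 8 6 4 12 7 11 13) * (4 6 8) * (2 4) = (0 5 2 4 12 7 1)(10 11 13) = [5, 0, 4, 3, 12, 2, 6, 1, 8, 9, 11, 13, 7, 10]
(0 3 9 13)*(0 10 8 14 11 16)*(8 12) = (0 3 9 13 10 12 8 14 11 16) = [3, 1, 2, 9, 4, 5, 6, 7, 14, 13, 12, 16, 8, 10, 11, 15, 0]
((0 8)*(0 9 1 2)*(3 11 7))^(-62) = (0 1 8 2 9)(3 11 7)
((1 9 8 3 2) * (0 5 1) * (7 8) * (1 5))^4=(0 8 1 3 9 2 7)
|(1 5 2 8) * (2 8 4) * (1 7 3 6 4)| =8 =|(1 5 8 7 3 6 4 2)|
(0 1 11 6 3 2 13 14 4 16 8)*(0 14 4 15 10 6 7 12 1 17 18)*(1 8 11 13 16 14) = (0 17 18)(1 13 4 14 15 10 6 3 2 16 11 7 12 8) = [17, 13, 16, 2, 14, 5, 3, 12, 1, 9, 6, 7, 8, 4, 15, 10, 11, 18, 0]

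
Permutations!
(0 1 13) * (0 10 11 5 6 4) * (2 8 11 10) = (0 1 13 2 8 11 5 6 4) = [1, 13, 8, 3, 0, 6, 4, 7, 11, 9, 10, 5, 12, 2]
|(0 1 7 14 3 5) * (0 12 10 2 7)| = |(0 1)(2 7 14 3 5 12 10)| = 14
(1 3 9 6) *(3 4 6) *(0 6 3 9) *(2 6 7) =(9)(0 7 2 6 1 4 3) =[7, 4, 6, 0, 3, 5, 1, 2, 8, 9]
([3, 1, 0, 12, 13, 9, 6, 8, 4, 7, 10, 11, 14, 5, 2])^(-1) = (0 2 14 12 3)(4 8 7 9 5 13)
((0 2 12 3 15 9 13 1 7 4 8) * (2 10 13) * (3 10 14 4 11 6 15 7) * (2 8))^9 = ((0 14 4 2 12 10 13 1 3 7 11 6 15 9 8))^9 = (0 7 2 15 13)(1 14 11 12 9)(3 4 6 10 8)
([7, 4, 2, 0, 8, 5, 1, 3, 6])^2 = [3, 8, 2, 7, 6, 5, 4, 0, 1]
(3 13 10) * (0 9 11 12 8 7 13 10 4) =[9, 1, 2, 10, 0, 5, 6, 13, 7, 11, 3, 12, 8, 4] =(0 9 11 12 8 7 13 4)(3 10)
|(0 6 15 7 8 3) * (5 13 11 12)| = 12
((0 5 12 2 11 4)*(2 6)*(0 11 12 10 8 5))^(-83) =((2 12 6)(4 11)(5 10 8))^(-83) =(2 12 6)(4 11)(5 10 8)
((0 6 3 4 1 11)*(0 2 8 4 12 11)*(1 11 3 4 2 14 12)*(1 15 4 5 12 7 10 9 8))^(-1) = (0 1 2 8 9 10 7 14 11 4 15 3 12 5 6)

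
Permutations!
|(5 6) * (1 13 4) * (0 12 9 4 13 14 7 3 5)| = |(0 12 9 4 1 14 7 3 5 6)| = 10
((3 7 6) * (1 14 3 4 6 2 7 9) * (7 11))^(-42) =((1 14 3 9)(2 11 7)(4 6))^(-42) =(1 3)(9 14)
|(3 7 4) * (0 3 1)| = 5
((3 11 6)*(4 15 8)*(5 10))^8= (3 6 11)(4 8 15)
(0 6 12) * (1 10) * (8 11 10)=(0 6 12)(1 8 11 10)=[6, 8, 2, 3, 4, 5, 12, 7, 11, 9, 1, 10, 0]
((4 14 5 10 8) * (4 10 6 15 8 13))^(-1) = ((4 14 5 6 15 8 10 13))^(-1) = (4 13 10 8 15 6 5 14)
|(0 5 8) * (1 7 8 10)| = 6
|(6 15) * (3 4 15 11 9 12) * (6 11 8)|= |(3 4 15 11 9 12)(6 8)|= 6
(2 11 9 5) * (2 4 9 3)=(2 11 3)(4 9 5)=[0, 1, 11, 2, 9, 4, 6, 7, 8, 5, 10, 3]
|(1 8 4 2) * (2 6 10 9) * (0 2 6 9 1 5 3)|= |(0 2 5 3)(1 8 4 9 6 10)|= 12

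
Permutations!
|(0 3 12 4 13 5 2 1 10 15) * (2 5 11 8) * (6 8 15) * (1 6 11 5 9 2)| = 14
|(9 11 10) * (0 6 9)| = 5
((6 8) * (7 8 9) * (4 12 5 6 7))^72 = (4 5 9 12 6)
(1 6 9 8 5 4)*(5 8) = [0, 6, 2, 3, 1, 4, 9, 7, 8, 5] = (1 6 9 5 4)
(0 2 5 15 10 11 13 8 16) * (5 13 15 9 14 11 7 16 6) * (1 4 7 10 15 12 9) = (0 2 13 8 6 5 1 4 7 16)(9 14 11 12) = [2, 4, 13, 3, 7, 1, 5, 16, 6, 14, 10, 12, 9, 8, 11, 15, 0]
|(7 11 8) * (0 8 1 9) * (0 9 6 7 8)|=4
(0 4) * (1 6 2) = [4, 6, 1, 3, 0, 5, 2] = (0 4)(1 6 2)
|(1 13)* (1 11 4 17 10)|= 6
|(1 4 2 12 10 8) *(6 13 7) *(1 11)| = 21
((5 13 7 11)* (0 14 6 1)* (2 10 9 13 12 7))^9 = ((0 14 6 1)(2 10 9 13)(5 12 7 11))^9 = (0 14 6 1)(2 10 9 13)(5 12 7 11)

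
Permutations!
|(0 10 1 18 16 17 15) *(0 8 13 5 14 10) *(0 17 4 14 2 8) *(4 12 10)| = |(0 17 15)(1 18 16 12 10)(2 8 13 5)(4 14)| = 60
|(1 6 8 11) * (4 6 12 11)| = |(1 12 11)(4 6 8)| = 3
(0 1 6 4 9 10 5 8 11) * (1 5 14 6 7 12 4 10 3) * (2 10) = (0 5 8 11)(1 7 12 4 9 3)(2 10 14 6) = [5, 7, 10, 1, 9, 8, 2, 12, 11, 3, 14, 0, 4, 13, 6]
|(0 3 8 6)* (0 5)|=5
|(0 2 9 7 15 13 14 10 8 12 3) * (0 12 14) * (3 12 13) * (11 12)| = |(0 2 9 7 15 3 13)(8 14 10)(11 12)| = 42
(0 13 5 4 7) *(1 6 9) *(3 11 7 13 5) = (0 5 4 13 3 11 7)(1 6 9) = [5, 6, 2, 11, 13, 4, 9, 0, 8, 1, 10, 7, 12, 3]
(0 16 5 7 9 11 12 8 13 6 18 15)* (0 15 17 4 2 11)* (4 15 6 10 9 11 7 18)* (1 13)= (0 16 5 18 17 15 6 4 2 7 11 12 8 1 13 10 9)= [16, 13, 7, 3, 2, 18, 4, 11, 1, 0, 9, 12, 8, 10, 14, 6, 5, 15, 17]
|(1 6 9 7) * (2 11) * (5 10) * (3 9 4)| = 6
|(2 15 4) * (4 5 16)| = |(2 15 5 16 4)| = 5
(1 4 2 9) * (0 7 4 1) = (0 7 4 2 9) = [7, 1, 9, 3, 2, 5, 6, 4, 8, 0]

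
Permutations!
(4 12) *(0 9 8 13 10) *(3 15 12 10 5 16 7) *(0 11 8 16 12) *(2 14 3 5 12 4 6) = [9, 1, 14, 15, 10, 4, 2, 5, 13, 16, 11, 8, 6, 12, 3, 0, 7] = (0 9 16 7 5 4 10 11 8 13 12 6 2 14 3 15)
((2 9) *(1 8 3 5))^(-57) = ((1 8 3 5)(2 9))^(-57) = (1 5 3 8)(2 9)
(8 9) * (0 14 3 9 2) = (0 14 3 9 8 2) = [14, 1, 0, 9, 4, 5, 6, 7, 2, 8, 10, 11, 12, 13, 3]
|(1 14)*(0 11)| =2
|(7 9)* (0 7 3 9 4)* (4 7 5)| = |(0 5 4)(3 9)| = 6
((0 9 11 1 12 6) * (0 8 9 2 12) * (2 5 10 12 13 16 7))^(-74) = (0 11 8 12 5 1 9 6 10)(2 16)(7 13)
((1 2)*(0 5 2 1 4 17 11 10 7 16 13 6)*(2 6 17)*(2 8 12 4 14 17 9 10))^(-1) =(0 6 5)(2 11 17 14)(4 12 8)(7 10 9 13 16)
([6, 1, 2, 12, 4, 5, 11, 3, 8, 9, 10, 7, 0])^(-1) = (0 12 3 7 11 6)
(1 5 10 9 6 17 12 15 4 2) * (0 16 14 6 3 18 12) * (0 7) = (0 16 14 6 17 7)(1 5 10 9 3 18 12 15 4 2) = [16, 5, 1, 18, 2, 10, 17, 0, 8, 3, 9, 11, 15, 13, 6, 4, 14, 7, 12]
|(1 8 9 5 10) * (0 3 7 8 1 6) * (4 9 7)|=14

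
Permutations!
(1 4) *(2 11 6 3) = (1 4)(2 11 6 3) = [0, 4, 11, 2, 1, 5, 3, 7, 8, 9, 10, 6]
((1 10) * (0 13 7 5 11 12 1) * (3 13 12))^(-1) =(0 10 1 12)(3 11 5 7 13)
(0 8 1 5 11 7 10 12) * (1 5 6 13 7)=[8, 6, 2, 3, 4, 11, 13, 10, 5, 9, 12, 1, 0, 7]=(0 8 5 11 1 6 13 7 10 12)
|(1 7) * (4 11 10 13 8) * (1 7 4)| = |(1 4 11 10 13 8)| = 6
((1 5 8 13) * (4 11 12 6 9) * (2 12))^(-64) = ((1 5 8 13)(2 12 6 9 4 11))^(-64) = (13)(2 6 4)(9 11 12)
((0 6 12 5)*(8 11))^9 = (0 6 12 5)(8 11)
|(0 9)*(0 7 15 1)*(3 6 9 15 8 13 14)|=|(0 15 1)(3 6 9 7 8 13 14)|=21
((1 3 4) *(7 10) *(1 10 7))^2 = ((1 3 4 10))^2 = (1 4)(3 10)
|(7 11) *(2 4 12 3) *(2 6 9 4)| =|(3 6 9 4 12)(7 11)| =10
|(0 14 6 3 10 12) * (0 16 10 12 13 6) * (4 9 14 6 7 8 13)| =9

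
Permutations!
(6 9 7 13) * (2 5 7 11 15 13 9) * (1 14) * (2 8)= (1 14)(2 5 7 9 11 15 13 6 8)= [0, 14, 5, 3, 4, 7, 8, 9, 2, 11, 10, 15, 12, 6, 1, 13]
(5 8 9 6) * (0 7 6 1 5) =(0 7 6)(1 5 8 9) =[7, 5, 2, 3, 4, 8, 0, 6, 9, 1]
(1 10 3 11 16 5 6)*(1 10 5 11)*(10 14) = [0, 5, 2, 1, 4, 6, 14, 7, 8, 9, 3, 16, 12, 13, 10, 15, 11] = (1 5 6 14 10 3)(11 16)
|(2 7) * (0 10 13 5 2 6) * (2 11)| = 8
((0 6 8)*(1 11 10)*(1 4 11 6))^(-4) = ((0 1 6 8)(4 11 10))^(-4) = (4 10 11)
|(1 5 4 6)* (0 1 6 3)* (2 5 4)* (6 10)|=4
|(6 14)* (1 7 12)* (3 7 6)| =6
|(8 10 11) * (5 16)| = |(5 16)(8 10 11)| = 6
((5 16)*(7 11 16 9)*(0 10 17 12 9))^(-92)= (0 16 7 12 10 5 11 9 17)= ((0 10 17 12 9 7 11 16 5))^(-92)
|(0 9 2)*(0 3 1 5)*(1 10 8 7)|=9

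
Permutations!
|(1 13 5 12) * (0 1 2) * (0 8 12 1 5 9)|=15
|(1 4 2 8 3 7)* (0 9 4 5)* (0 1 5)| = 9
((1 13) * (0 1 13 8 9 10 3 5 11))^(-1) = (13)(0 11 5 3 10 9 8 1)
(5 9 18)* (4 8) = [0, 1, 2, 3, 8, 9, 6, 7, 4, 18, 10, 11, 12, 13, 14, 15, 16, 17, 5] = (4 8)(5 9 18)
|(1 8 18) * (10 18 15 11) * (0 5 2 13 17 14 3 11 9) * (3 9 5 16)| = |(0 16 3 11 10 18 1 8 15 5 2 13 17 14 9)| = 15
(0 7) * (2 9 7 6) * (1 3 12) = (0 6 2 9 7)(1 3 12) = [6, 3, 9, 12, 4, 5, 2, 0, 8, 7, 10, 11, 1]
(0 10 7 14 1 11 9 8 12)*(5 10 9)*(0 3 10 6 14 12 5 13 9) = (1 11 13 9 8 5 6 14)(3 10 7 12) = [0, 11, 2, 10, 4, 6, 14, 12, 5, 8, 7, 13, 3, 9, 1]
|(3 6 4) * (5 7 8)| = 3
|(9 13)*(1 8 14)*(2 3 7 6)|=12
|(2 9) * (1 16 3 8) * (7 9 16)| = 7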